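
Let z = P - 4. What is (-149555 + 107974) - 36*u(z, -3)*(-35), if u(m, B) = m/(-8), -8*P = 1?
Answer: -654901/16 ≈ -40931.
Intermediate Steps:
P = -1/8 (P = -1/8*1 = -1/8 ≈ -0.12500)
z = -33/8 (z = -1/8 - 4 = -33/8 ≈ -4.1250)
u(m, B) = -m/8 (u(m, B) = m*(-1/8) = -m/8)
(-149555 + 107974) - 36*u(z, -3)*(-35) = (-149555 + 107974) - (-9)*(-33)/(2*8)*(-35) = -41581 - 36*33/64*(-35) = -41581 - 297/16*(-35) = -41581 + 10395/16 = -654901/16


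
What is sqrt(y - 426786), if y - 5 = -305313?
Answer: I*sqrt(732094) ≈ 855.63*I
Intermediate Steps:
y = -305308 (y = 5 - 305313 = -305308)
sqrt(y - 426786) = sqrt(-305308 - 426786) = sqrt(-732094) = I*sqrt(732094)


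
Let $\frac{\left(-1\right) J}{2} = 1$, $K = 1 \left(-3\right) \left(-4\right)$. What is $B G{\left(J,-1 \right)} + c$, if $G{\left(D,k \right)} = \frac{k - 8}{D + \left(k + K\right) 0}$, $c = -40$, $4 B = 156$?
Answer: $\frac{271}{2} \approx 135.5$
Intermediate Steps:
$B = 39$ ($B = \frac{1}{4} \cdot 156 = 39$)
$K = 12$ ($K = \left(-3\right) \left(-4\right) = 12$)
$J = -2$ ($J = \left(-2\right) 1 = -2$)
$G{\left(D,k \right)} = \frac{-8 + k}{D}$ ($G{\left(D,k \right)} = \frac{k - 8}{D + \left(k + 12\right) 0} = \frac{-8 + k}{D + \left(12 + k\right) 0} = \frac{-8 + k}{D + 0} = \frac{-8 + k}{D}$)
$B G{\left(J,-1 \right)} + c = 39 \frac{-8 - 1}{-2} - 40 = 39 \left(\left(- \frac{1}{2}\right) \left(-9\right)\right) - 40 = 39 \cdot \frac{9}{2} - 40 = \frac{351}{2} - 40 = \frac{271}{2}$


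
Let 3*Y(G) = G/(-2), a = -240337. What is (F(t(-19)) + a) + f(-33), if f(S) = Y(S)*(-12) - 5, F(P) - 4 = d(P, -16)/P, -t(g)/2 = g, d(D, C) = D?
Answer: -240403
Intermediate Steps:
t(g) = -2*g
Y(G) = -G/6 (Y(G) = (G/(-2))/3 = (G*(-½))/3 = (-G/2)/3 = -G/6)
F(P) = 5 (F(P) = 4 + P/P = 4 + 1 = 5)
f(S) = -5 + 2*S (f(S) = -S/6*(-12) - 5 = 2*S - 5 = -5 + 2*S)
(F(t(-19)) + a) + f(-33) = (5 - 240337) + (-5 + 2*(-33)) = -240332 + (-5 - 66) = -240332 - 71 = -240403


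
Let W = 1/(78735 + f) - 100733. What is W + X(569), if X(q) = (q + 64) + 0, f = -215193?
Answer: -13659445801/136458 ≈ -1.0010e+5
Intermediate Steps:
X(q) = 64 + q (X(q) = (64 + q) + 0 = 64 + q)
W = -13745823715/136458 (W = 1/(78735 - 215193) - 100733 = 1/(-136458) - 100733 = -1/136458 - 100733 = -13745823715/136458 ≈ -1.0073e+5)
W + X(569) = -13745823715/136458 + (64 + 569) = -13745823715/136458 + 633 = -13659445801/136458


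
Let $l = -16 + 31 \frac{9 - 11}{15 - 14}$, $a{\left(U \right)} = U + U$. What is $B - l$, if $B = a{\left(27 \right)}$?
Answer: $132$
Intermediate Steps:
$a{\left(U \right)} = 2 U$
$B = 54$ ($B = 2 \cdot 27 = 54$)
$l = -78$ ($l = -16 + 31 \left(- \frac{2}{1}\right) = -16 + 31 \left(\left(-2\right) 1\right) = -16 + 31 \left(-2\right) = -16 - 62 = -78$)
$B - l = 54 - -78 = 54 + 78 = 132$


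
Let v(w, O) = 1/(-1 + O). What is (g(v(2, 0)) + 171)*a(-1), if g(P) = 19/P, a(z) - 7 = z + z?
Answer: 760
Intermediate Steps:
a(z) = 7 + 2*z (a(z) = 7 + (z + z) = 7 + 2*z)
(g(v(2, 0)) + 171)*a(-1) = (19/(1/(-1 + 0)) + 171)*(7 + 2*(-1)) = (19/(1/(-1)) + 171)*(7 - 2) = (19/(-1) + 171)*5 = (19*(-1) + 171)*5 = (-19 + 171)*5 = 152*5 = 760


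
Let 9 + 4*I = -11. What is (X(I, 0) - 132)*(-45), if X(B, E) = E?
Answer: 5940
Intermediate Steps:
I = -5 (I = -9/4 + (1/4)*(-11) = -9/4 - 11/4 = -5)
(X(I, 0) - 132)*(-45) = (0 - 132)*(-45) = -132*(-45) = 5940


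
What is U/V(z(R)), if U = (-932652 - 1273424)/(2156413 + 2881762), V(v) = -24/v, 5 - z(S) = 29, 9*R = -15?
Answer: -2206076/5038175 ≈ -0.43787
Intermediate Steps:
R = -5/3 (R = (⅑)*(-15) = -5/3 ≈ -1.6667)
z(S) = -24 (z(S) = 5 - 1*29 = 5 - 29 = -24)
U = -2206076/5038175 ≈ -0.43787
U/V(z(R)) = -2206076/(5038175*((-24/(-24)))) = -2206076/(5038175*((-24*(-1/24)))) = -2206076/5038175/1 = -2206076/5038175*1 = -2206076/5038175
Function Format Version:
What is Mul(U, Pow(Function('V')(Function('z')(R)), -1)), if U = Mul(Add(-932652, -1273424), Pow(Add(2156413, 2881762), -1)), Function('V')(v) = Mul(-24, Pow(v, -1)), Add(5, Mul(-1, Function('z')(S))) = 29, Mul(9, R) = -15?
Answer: Rational(-2206076, 5038175) ≈ -0.43787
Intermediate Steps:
R = Rational(-5, 3) (R = Mul(Rational(1, 9), -15) = Rational(-5, 3) ≈ -1.6667)
Function('z')(S) = -24 (Function('z')(S) = Add(5, Mul(-1, 29)) = Add(5, -29) = -24)
U = Rational(-2206076, 5038175) (U = Mul(-2206076, Pow(5038175, -1)) = Mul(-2206076, Rational(1, 5038175)) = Rational(-2206076, 5038175) ≈ -0.43787)
Mul(U, Pow(Function('V')(Function('z')(R)), -1)) = Mul(Rational(-2206076, 5038175), Pow(Mul(-24, Pow(-24, -1)), -1)) = Mul(Rational(-2206076, 5038175), Pow(Mul(-24, Rational(-1, 24)), -1)) = Mul(Rational(-2206076, 5038175), Pow(1, -1)) = Mul(Rational(-2206076, 5038175), 1) = Rational(-2206076, 5038175)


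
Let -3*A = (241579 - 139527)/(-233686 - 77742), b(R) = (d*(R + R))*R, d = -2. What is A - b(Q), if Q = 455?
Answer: 193420170613/233571 ≈ 8.2810e+5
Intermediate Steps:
b(R) = -4*R² (b(R) = (-2*(R + R))*R = (-4*R)*R = -4*R²)
A = 25513/233571 (A = -(241579 - 139527)/(3*(-233686 - 77742)) = -102052/(3*(-311428)) = -102052*(-1)/(3*311428) = -⅓*(-25513/77857) = 25513/233571 ≈ 0.10923)
A - b(Q) = 25513/233571 - (-4)*455² = 25513/233571 - (-4)*207025 = 25513/233571 - 1*(-828100) = 25513/233571 + 828100 = 193420170613/233571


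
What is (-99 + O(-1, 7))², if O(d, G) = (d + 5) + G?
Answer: 7744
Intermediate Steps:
O(d, G) = 5 + G + d (O(d, G) = (5 + d) + G = 5 + G + d)
(-99 + O(-1, 7))² = (-99 + (5 + 7 - 1))² = (-99 + 11)² = (-88)² = 7744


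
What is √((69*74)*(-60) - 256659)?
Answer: I*√563019 ≈ 750.35*I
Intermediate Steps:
√((69*74)*(-60) - 256659) = √(5106*(-60) - 256659) = √(-306360 - 256659) = √(-563019) = I*√563019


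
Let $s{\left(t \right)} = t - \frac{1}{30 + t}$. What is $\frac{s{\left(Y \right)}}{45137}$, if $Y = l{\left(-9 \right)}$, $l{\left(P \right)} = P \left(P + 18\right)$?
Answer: $- \frac{4130}{2301987} \approx -0.0017941$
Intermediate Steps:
$l{\left(P \right)} = P \left(18 + P\right)$
$Y = -81$ ($Y = - 9 \left(18 - 9\right) = \left(-9\right) 9 = -81$)
$\frac{s{\left(Y \right)}}{45137} = \frac{\frac{1}{30 - 81} \left(-1 + \left(-81\right)^{2} + 30 \left(-81\right)\right)}{45137} = \frac{-1 + 6561 - 2430}{-51} \cdot \frac{1}{45137} = \left(- \frac{1}{51}\right) 4130 \cdot \frac{1}{45137} = \left(- \frac{4130}{51}\right) \frac{1}{45137} = - \frac{4130}{2301987}$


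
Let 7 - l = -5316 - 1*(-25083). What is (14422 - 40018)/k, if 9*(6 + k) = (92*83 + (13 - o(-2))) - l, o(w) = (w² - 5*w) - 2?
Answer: -230364/27343 ≈ -8.4250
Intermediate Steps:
o(w) = -2 + w² - 5*w
l = -19760 (l = 7 - (-5316 - 1*(-25083)) = 7 - (-5316 + 25083) = 7 - 1*19767 = 7 - 19767 = -19760)
k = 27343/9 (k = -6 + ((92*83 + (13 - (-2 + (-2)² - 5*(-2)))) - 1*(-19760))/9 = -6 + ((7636 + (13 - (-2 + 4 + 10))) + 19760)/9 = -6 + ((7636 + (13 - 1*12)) + 19760)/9 = -6 + ((7636 + (13 - 12)) + 19760)/9 = -6 + ((7636 + 1) + 19760)/9 = -6 + (7637 + 19760)/9 = -6 + (⅑)*27397 = -6 + 27397/9 = 27343/9 ≈ 3038.1)
(14422 - 40018)/k = (14422 - 40018)/(27343/9) = -25596*9/27343 = -230364/27343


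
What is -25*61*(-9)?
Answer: 13725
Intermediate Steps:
-25*61*(-9) = -1525*(-9) = 13725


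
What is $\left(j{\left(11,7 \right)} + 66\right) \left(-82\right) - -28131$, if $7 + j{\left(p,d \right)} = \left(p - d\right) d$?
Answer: $20997$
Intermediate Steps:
$j{\left(p,d \right)} = -7 + d \left(p - d\right)$ ($j{\left(p,d \right)} = -7 + \left(p - d\right) d = -7 + d \left(p - d\right)$)
$\left(j{\left(11,7 \right)} + 66\right) \left(-82\right) - -28131 = \left(\left(-7 - 7^{2} + 7 \cdot 11\right) + 66\right) \left(-82\right) - -28131 = \left(\left(-7 - 49 + 77\right) + 66\right) \left(-82\right) + 28131 = \left(21 + 66\right) \left(-82\right) + 28131 = 87 \left(-82\right) + 28131 = -7134 + 28131 = 20997$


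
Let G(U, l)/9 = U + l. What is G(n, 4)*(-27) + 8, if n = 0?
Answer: -964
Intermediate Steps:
G(U, l) = 9*U + 9*l (G(U, l) = 9*(U + l) = 9*U + 9*l)
G(n, 4)*(-27) + 8 = (9*0 + 9*4)*(-27) + 8 = (0 + 36)*(-27) + 8 = 36*(-27) + 8 = -972 + 8 = -964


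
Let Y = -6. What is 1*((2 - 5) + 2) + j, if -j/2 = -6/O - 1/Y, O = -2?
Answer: -22/3 ≈ -7.3333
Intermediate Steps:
j = -19/3 (j = -2*(-6/(-2) - 1/(-6)) = -2*(-6*(-½) - 1*(-⅙)) = -2*(3 + ⅙) = -2*19/6 = -19/3 ≈ -6.3333)
1*((2 - 5) + 2) + j = 1*((2 - 5) + 2) - 19/3 = 1*(-3 + 2) - 19/3 = 1*(-1) - 19/3 = -1 - 19/3 = -22/3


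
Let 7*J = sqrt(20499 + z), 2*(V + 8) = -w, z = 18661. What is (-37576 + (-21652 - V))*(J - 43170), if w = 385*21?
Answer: 2382012675 - 15765*sqrt(9790) ≈ 2.3805e+9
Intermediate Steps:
w = 8085
V = -8101/2 (V = -8 + (-1*8085)/2 = -8 + (1/2)*(-8085) = -8 - 8085/2 = -8101/2 ≈ -4050.5)
J = 2*sqrt(9790)/7 (J = sqrt(20499 + 18661)/7 = sqrt(39160)/7 = (2*sqrt(9790))/7 = 2*sqrt(9790)/7 ≈ 28.270)
(-37576 + (-21652 - V))*(J - 43170) = (-37576 + (-21652 - 1*(-8101/2)))*(2*sqrt(9790)/7 - 43170) = (-37576 + (-21652 + 8101/2))*(-43170 + 2*sqrt(9790)/7) = (-37576 - 35203/2)*(-43170 + 2*sqrt(9790)/7) = -110355*(-43170 + 2*sqrt(9790)/7)/2 = 2382012675 - 15765*sqrt(9790)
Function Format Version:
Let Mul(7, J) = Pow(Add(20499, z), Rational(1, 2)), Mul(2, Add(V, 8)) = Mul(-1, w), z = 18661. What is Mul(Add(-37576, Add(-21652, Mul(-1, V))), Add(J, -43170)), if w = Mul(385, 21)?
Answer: Add(2382012675, Mul(-15765, Pow(9790, Rational(1, 2)))) ≈ 2.3805e+9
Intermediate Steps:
w = 8085
V = Rational(-8101, 2) (V = Add(-8, Mul(Rational(1, 2), Mul(-1, 8085))) = Add(-8, Mul(Rational(1, 2), -8085)) = Add(-8, Rational(-8085, 2)) = Rational(-8101, 2) ≈ -4050.5)
J = Mul(Rational(2, 7), Pow(9790, Rational(1, 2))) (J = Mul(Rational(1, 7), Pow(Add(20499, 18661), Rational(1, 2))) = Mul(Rational(1, 7), Pow(39160, Rational(1, 2))) = Mul(Rational(1, 7), Mul(2, Pow(9790, Rational(1, 2)))) = Mul(Rational(2, 7), Pow(9790, Rational(1, 2))) ≈ 28.270)
Mul(Add(-37576, Add(-21652, Mul(-1, V))), Add(J, -43170)) = Mul(Add(-37576, Add(-21652, Mul(-1, Rational(-8101, 2)))), Add(Mul(Rational(2, 7), Pow(9790, Rational(1, 2))), -43170)) = Mul(Add(-37576, Add(-21652, Rational(8101, 2))), Add(-43170, Mul(Rational(2, 7), Pow(9790, Rational(1, 2))))) = Mul(Add(-37576, Rational(-35203, 2)), Add(-43170, Mul(Rational(2, 7), Pow(9790, Rational(1, 2))))) = Mul(Rational(-110355, 2), Add(-43170, Mul(Rational(2, 7), Pow(9790, Rational(1, 2))))) = Add(2382012675, Mul(-15765, Pow(9790, Rational(1, 2))))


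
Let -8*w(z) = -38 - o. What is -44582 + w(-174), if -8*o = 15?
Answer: -2852959/64 ≈ -44578.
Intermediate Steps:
o = -15/8 (o = -⅛*15 = -15/8 ≈ -1.8750)
w(z) = 289/64 (w(z) = -(-38 - 1*(-15/8))/8 = -(-38 + 15/8)/8 = -⅛*(-289/8) = 289/64)
-44582 + w(-174) = -44582 + 289/64 = -2852959/64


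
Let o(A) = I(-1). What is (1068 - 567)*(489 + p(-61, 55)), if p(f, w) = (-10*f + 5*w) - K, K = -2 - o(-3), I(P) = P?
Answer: 688875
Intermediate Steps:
o(A) = -1
K = -1 (K = -2 - 1*(-1) = -2 + 1 = -1)
p(f, w) = 1 - 10*f + 5*w (p(f, w) = (-10*f + 5*w) - 1*(-1) = (-10*f + 5*w) + 1 = 1 - 10*f + 5*w)
(1068 - 567)*(489 + p(-61, 55)) = (1068 - 567)*(489 + (1 - 10*(-61) + 5*55)) = 501*(489 + (1 + 610 + 275)) = 501*(489 + 886) = 501*1375 = 688875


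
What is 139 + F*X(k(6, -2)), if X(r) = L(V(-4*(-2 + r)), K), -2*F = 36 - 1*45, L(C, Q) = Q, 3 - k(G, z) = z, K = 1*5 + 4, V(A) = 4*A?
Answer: 359/2 ≈ 179.50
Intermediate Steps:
K = 9 (K = 5 + 4 = 9)
k(G, z) = 3 - z
F = 9/2 (F = -(36 - 1*45)/2 = -(36 - 45)/2 = -½*(-9) = 9/2 ≈ 4.5000)
X(r) = 9
139 + F*X(k(6, -2)) = 139 + (9/2)*9 = 139 + 81/2 = 359/2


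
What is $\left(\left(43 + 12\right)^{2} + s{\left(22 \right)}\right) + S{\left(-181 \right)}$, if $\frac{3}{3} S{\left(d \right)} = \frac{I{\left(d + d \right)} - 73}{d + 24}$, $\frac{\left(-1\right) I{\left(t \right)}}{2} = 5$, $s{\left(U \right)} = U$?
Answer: $\frac{478462}{157} \approx 3047.5$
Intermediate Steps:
$I{\left(t \right)} = -10$ ($I{\left(t \right)} = \left(-2\right) 5 = -10$)
$S{\left(d \right)} = - \frac{83}{24 + d}$ ($S{\left(d \right)} = \frac{-10 - 73}{d + 24} = - \frac{83}{24 + d}$)
$\left(\left(43 + 12\right)^{2} + s{\left(22 \right)}\right) + S{\left(-181 \right)} = \left(\left(43 + 12\right)^{2} + 22\right) - \frac{83}{24 - 181} = \left(55^{2} + 22\right) - \frac{83}{-157} = \left(3025 + 22\right) - - \frac{83}{157} = 3047 + \frac{83}{157} = \frac{478462}{157}$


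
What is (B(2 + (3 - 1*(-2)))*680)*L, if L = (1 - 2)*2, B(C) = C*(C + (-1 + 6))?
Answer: -114240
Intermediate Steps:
B(C) = C*(5 + C) (B(C) = C*(C + 5) = C*(5 + C))
L = -2 (L = -1*2 = -2)
(B(2 + (3 - 1*(-2)))*680)*L = (((2 + (3 - 1*(-2)))*(5 + (2 + (3 - 1*(-2)))))*680)*(-2) = (((2 + (3 + 2))*(5 + (2 + (3 + 2))))*680)*(-2) = (((2 + 5)*(5 + (2 + 5)))*680)*(-2) = ((7*(5 + 7))*680)*(-2) = ((7*12)*680)*(-2) = (84*680)*(-2) = 57120*(-2) = -114240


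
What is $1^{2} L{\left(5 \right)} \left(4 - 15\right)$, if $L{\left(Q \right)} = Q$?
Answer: $-55$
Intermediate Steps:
$1^{2} L{\left(5 \right)} \left(4 - 15\right) = 1^{2} \cdot 5 \left(4 - 15\right) = 1 \cdot 5 \left(-11\right) = 5 \left(-11\right) = -55$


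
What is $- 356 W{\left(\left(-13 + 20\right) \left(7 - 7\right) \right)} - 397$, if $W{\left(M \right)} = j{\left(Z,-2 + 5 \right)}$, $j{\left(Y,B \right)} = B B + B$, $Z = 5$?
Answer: $-4669$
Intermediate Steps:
$j{\left(Y,B \right)} = B + B^{2}$ ($j{\left(Y,B \right)} = B^{2} + B = B + B^{2}$)
$W{\left(M \right)} = 12$ ($W{\left(M \right)} = \left(-2 + 5\right) \left(1 + \left(-2 + 5\right)\right) = 3 \left(1 + 3\right) = 3 \cdot 4 = 12$)
$- 356 W{\left(\left(-13 + 20\right) \left(7 - 7\right) \right)} - 397 = \left(-356\right) 12 - 397 = -4272 - 397 = -4669$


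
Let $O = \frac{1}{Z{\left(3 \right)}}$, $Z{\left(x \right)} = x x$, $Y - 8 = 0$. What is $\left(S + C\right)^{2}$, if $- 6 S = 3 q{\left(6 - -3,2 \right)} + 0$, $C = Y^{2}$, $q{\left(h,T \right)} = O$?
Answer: $\frac{1324801}{324} \approx 4088.9$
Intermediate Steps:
$Y = 8$ ($Y = 8 + 0 = 8$)
$Z{\left(x \right)} = x^{2}$
$O = \frac{1}{9}$ ($O = \frac{1}{3^{2}} = \frac{1}{9} \approx 0.11111$)
$q{\left(h,T \right)} = \frac{1}{9}$
$C = 64$ ($C = 8^{2} = 64$)
$S = - \frac{1}{18}$ ($S = - \frac{3 \cdot \frac{1}{9} + 0}{6} = - \frac{\frac{1}{3} + 0}{6} = \left(- \frac{1}{6}\right) \frac{1}{3} = - \frac{1}{18} \approx -0.055556$)
$\left(S + C\right)^{2} = \left(- \frac{1}{18} + 64\right)^{2} = \left(\frac{1151}{18}\right)^{2} = \frac{1324801}{324}$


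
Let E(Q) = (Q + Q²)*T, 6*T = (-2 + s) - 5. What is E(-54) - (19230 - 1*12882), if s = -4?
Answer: -11595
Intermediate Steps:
T = -11/6 (T = ((-2 - 4) - 5)/6 = (-6 - 5)/6 = (⅙)*(-11) = -11/6 ≈ -1.8333)
E(Q) = -11*Q/6 - 11*Q²/6 (E(Q) = (Q + Q²)*(-11/6) = -11*Q/6 - 11*Q²/6)
E(-54) - (19230 - 1*12882) = -11/6*(-54)*(1 - 54) - (19230 - 1*12882) = -11/6*(-54)*(-53) - (19230 - 12882) = -5247 - 1*6348 = -5247 - 6348 = -11595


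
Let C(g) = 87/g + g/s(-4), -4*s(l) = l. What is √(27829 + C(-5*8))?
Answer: 3*√1234970/20 ≈ 166.69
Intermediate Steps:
s(l) = -l/4
C(g) = g + 87/g (C(g) = 87/g + g/((-¼*(-4))) = 87/g + g/1 = 87/g + g*1 = 87/g + g = g + 87/g)
√(27829 + C(-5*8)) = √(27829 + (-5*8 + 87/((-5*8)))) = √(27829 + (-40 + 87/(-40))) = √(27829 + (-40 + 87*(-1/40))) = √(27829 + (-40 - 87/40)) = √(27829 - 1687/40) = √(1111473/40) = 3*√1234970/20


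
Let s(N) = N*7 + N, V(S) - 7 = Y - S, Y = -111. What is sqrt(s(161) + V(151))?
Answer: sqrt(1033) ≈ 32.140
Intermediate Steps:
V(S) = -104 - S (V(S) = 7 + (-111 - S) = -104 - S)
s(N) = 8*N (s(N) = 7*N + N = 8*N)
sqrt(s(161) + V(151)) = sqrt(8*161 + (-104 - 1*151)) = sqrt(1288 + (-104 - 151)) = sqrt(1288 - 255) = sqrt(1033)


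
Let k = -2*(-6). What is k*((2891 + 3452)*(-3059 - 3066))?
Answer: -466210500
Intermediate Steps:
k = 12
k*((2891 + 3452)*(-3059 - 3066)) = 12*((2891 + 3452)*(-3059 - 3066)) = 12*(6343*(-6125)) = 12*(-38850875) = -466210500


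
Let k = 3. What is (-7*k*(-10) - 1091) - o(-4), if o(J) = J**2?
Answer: -897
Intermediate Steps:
(-7*k*(-10) - 1091) - o(-4) = (-7*3*(-10) - 1091) - 1*(-4)**2 = (-21*(-10) - 1091) - 1*16 = (210 - 1091) - 16 = -881 - 16 = -897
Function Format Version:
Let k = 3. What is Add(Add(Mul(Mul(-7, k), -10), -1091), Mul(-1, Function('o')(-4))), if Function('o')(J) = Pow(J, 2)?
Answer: -897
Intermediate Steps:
Add(Add(Mul(Mul(-7, k), -10), -1091), Mul(-1, Function('o')(-4))) = Add(Add(Mul(Mul(-7, 3), -10), -1091), Mul(-1, Pow(-4, 2))) = Add(Add(Mul(-21, -10), -1091), Mul(-1, 16)) = Add(Add(210, -1091), -16) = Add(-881, -16) = -897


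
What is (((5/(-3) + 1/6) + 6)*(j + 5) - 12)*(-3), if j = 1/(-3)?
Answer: -27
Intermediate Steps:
j = -1/3 ≈ -0.33333
(((5/(-3) + 1/6) + 6)*(j + 5) - 12)*(-3) = (((5/(-3) + 1/6) + 6)*(-1/3 + 5) - 12)*(-3) = (((5*(-1/3) + 1*(1/6)) + 6)*(14/3) - 12)*(-3) = (((-5/3 + 1/6) + 6)*(14/3) - 12)*(-3) = ((-3/2 + 6)*(14/3) - 12)*(-3) = ((9/2)*(14/3) - 12)*(-3) = (21 - 12)*(-3) = 9*(-3) = -27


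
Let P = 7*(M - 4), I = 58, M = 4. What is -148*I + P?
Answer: -8584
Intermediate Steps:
P = 0 (P = 7*(4 - 4) = 7*0 = 0)
-148*I + P = -148*58 + 0 = -8584 + 0 = -8584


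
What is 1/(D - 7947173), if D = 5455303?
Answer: -1/2491870 ≈ -4.0130e-7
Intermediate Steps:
1/(D - 7947173) = 1/(5455303 - 7947173) = 1/(-2491870) = -1/2491870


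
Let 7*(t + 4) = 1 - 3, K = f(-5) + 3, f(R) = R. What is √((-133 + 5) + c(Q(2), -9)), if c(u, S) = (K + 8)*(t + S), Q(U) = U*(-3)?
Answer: I*√10178/7 ≈ 14.412*I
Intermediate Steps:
K = -2 (K = -5 + 3 = -2)
Q(U) = -3*U
t = -30/7 (t = -4 + (1 - 3)/7 = -4 + (⅐)*(-2) = -4 - 2/7 = -30/7 ≈ -4.2857)
c(u, S) = -180/7 + 6*S (c(u, S) = (-2 + 8)*(-30/7 + S) = 6*(-30/7 + S) = -180/7 + 6*S)
√((-133 + 5) + c(Q(2), -9)) = √((-133 + 5) + (-180/7 + 6*(-9))) = √(-128 + (-180/7 - 54)) = √(-128 - 558/7) = √(-1454/7) = I*√10178/7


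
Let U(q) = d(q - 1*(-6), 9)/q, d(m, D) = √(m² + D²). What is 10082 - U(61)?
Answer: 10082 - √4570/61 ≈ 10081.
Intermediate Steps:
d(m, D) = √(D² + m²)
U(q) = √(81 + (6 + q)²)/q (U(q) = √(9² + (q - 1*(-6))²)/q = √(81 + (q + 6)²)/q = √(81 + (6 + q)²)/q)
10082 - U(61) = 10082 - √(81 + (6 + 61)²)/61 = 10082 - √(81 + 67²)/61 = 10082 - √(81 + 4489)/61 = 10082 - √4570/61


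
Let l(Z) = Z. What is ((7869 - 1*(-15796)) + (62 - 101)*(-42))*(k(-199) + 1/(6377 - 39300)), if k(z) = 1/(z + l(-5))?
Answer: -838212481/6716292 ≈ -124.80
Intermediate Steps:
k(z) = 1/(-5 + z) (k(z) = 1/(z - 5) = 1/(-5 + z))
((7869 - 1*(-15796)) + (62 - 101)*(-42))*(k(-199) + 1/(6377 - 39300)) = ((7869 - 1*(-15796)) + (62 - 101)*(-42))*(1/(-5 - 199) + 1/(6377 - 39300)) = ((7869 + 15796) - 39*(-42))*(1/(-204) + 1/(-32923)) = (23665 + 1638)*(-1/204 - 1/32923) = 25303*(-33127/6716292) = -838212481/6716292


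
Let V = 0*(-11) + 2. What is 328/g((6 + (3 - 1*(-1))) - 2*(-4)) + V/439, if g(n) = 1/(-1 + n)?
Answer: 2447866/439 ≈ 5576.0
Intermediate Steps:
V = 2 (V = 0 + 2 = 2)
328/g((6 + (3 - 1*(-1))) - 2*(-4)) + V/439 = 328/(1/(-1 + ((6 + (3 - 1*(-1))) - 2*(-4)))) + 2/439 = 328/(1/(-1 + ((6 + (3 + 1)) + 8))) + 2*(1/439) = 328/(1/(-1 + ((6 + 4) + 8))) + 2/439 = 328/(1/(-1 + (10 + 8))) + 2/439 = 328/(1/(-1 + 18)) + 2/439 = 328/(1/17) + 2/439 = 328*17 + 2/439 = 5576 + 2/439 = 2447866/439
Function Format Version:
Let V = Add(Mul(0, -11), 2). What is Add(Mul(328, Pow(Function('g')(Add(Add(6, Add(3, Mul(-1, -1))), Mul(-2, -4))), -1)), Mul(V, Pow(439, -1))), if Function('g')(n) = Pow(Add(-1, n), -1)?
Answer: Rational(2447866, 439) ≈ 5576.0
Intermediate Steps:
V = 2 (V = Add(0, 2) = 2)
Add(Mul(328, Pow(Function('g')(Add(Add(6, Add(3, Mul(-1, -1))), Mul(-2, -4))), -1)), Mul(V, Pow(439, -1))) = Add(Mul(328, Pow(Pow(Add(-1, Add(Add(6, Add(3, Mul(-1, -1))), Mul(-2, -4))), -1), -1)), Mul(2, Pow(439, -1))) = Add(Mul(328, Pow(Pow(Add(-1, Add(Add(6, Add(3, 1)), 8)), -1), -1)), Mul(2, Rational(1, 439))) = Add(Mul(328, Pow(Pow(Add(-1, Add(Add(6, 4), 8)), -1), -1)), Rational(2, 439)) = Add(Mul(328, Pow(Pow(Add(-1, Add(10, 8)), -1), -1)), Rational(2, 439)) = Add(Mul(328, Pow(Pow(Add(-1, 18), -1), -1)), Rational(2, 439)) = Add(Mul(328, Pow(Pow(17, -1), -1)), Rational(2, 439)) = Add(Mul(328, Pow(Rational(1, 17), -1)), Rational(2, 439)) = Add(Mul(328, 17), Rational(2, 439)) = Add(5576, Rational(2, 439)) = Rational(2447866, 439)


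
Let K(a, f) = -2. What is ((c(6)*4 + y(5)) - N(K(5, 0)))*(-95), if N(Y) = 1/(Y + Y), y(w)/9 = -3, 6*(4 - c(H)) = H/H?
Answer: 13015/12 ≈ 1084.6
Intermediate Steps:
c(H) = 23/6 (c(H) = 4 - H/(6*H) = 4 - ⅙*1 = 4 - ⅙ = 23/6)
y(w) = -27 (y(w) = 9*(-3) = -27)
N(Y) = 1/(2*Y)
((c(6)*4 + y(5)) - N(K(5, 0)))*(-95) = (((23/6)*4 - 27) - 1/(2*(-2)))*(-95) = ((46/3 - 27) - (-1)/(2*2))*(-95) = (-35/3 - 1*(-¼))*(-95) = (-35/3 + ¼)*(-95) = -137/12*(-95) = 13015/12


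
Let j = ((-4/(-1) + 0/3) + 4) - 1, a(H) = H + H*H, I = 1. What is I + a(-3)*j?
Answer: 43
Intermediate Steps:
a(H) = H + H²
j = 7 (j = ((-4*(-1) + 0*(⅓)) + 4) - 1 = ((4 + 0) + 4) - 1 = (4 + 4) - 1 = 8 - 1 = 7)
I + a(-3)*j = 1 - 3*(1 - 3)*7 = 1 - 3*(-2)*7 = 1 + 6*7 = 1 + 42 = 43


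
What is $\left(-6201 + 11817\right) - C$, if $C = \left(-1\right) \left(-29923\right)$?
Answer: $-24307$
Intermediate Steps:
$C = 29923$
$\left(-6201 + 11817\right) - C = \left(-6201 + 11817\right) - 29923 = 5616 - 29923 = -24307$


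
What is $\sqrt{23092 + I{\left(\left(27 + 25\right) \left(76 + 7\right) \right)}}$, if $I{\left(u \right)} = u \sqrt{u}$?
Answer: $2 \sqrt{5773 + 2158 \sqrt{1079}} \approx 553.75$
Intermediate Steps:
$I{\left(u \right)} = u^{\frac{3}{2}}$
$\sqrt{23092 + I{\left(\left(27 + 25\right) \left(76 + 7\right) \right)}} = \sqrt{23092 + \left(\left(27 + 25\right) \left(76 + 7\right)\right)^{\frac{3}{2}}} = \sqrt{23092 + \left(52 \cdot 83\right)^{\frac{3}{2}}} = \sqrt{23092 + 4316^{\frac{3}{2}}} = \sqrt{23092 + 8632 \sqrt{1079}}$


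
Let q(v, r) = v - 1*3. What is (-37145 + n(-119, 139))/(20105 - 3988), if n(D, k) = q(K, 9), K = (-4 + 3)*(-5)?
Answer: -37143/16117 ≈ -2.3046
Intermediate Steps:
K = 5 (K = -1*(-5) = 5)
q(v, r) = -3 + v (q(v, r) = v - 3 = -3 + v)
n(D, k) = 2 (n(D, k) = -3 + 5 = 2)
(-37145 + n(-119, 139))/(20105 - 3988) = (-37145 + 2)/(20105 - 3988) = -37143/16117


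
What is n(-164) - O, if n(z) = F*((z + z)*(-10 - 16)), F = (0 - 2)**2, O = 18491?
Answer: 15621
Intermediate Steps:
F = 4 (F = (-2)**2 = 4)
n(z) = -208*z (n(z) = 4*((z + z)*(-10 - 16)) = 4*((2*z)*(-26)) = 4*(-52*z) = -208*z)
n(-164) - O = -208*(-164) - 1*18491 = 34112 - 18491 = 15621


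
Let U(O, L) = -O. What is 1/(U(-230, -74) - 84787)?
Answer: -1/84557 ≈ -1.1826e-5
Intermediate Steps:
1/(U(-230, -74) - 84787) = 1/(-1*(-230) - 84787) = 1/(230 - 84787) = 1/(-84557) = -1/84557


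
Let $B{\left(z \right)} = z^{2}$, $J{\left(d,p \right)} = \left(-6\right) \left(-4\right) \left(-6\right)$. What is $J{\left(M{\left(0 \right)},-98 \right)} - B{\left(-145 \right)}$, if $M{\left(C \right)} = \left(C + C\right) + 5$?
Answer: $-21169$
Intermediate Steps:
$M{\left(C \right)} = 5 + 2 C$ ($M{\left(C \right)} = 2 C + 5 = 5 + 2 C$)
$J{\left(d,p \right)} = -144$ ($J{\left(d,p \right)} = 24 \left(-6\right) = -144$)
$J{\left(M{\left(0 \right)},-98 \right)} - B{\left(-145 \right)} = -144 - \left(-145\right)^{2} = -144 - 21025 = -21169$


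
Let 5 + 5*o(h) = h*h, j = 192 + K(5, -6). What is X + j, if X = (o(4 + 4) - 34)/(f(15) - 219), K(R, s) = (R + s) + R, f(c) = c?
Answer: 66677/340 ≈ 196.11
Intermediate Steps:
K(R, s) = s + 2*R
j = 196 (j = 192 + (-6 + 2*5) = 192 + (-6 + 10) = 192 + 4 = 196)
o(h) = -1 + h²/5 (o(h) = -1 + (h*h)/5 = -1 + h²/5)
X = 37/340 (X = ((-1 + (4 + 4)²/5) - 34)/(15 - 219) = ((-1 + (⅕)*8²) - 34)/(-204) = ((-1 + (⅕)*64) - 34)*(-1/204) = ((-1 + 64/5) - 34)*(-1/204) = (59/5 - 34)*(-1/204) = -111/5*(-1/204) = 37/340 ≈ 0.10882)
X + j = 37/340 + 196 = 66677/340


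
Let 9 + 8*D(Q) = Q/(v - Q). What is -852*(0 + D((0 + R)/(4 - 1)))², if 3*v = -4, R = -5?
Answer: -10437/4 ≈ -2609.3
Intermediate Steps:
v = -4/3 (v = (⅓)*(-4) = -4/3 ≈ -1.3333)
D(Q) = -9/8 + Q/(8*(-4/3 - Q)) (D(Q) = -9/8 + (Q/(-4/3 - Q))/8 = -9/8 + Q/(8*(-4/3 - Q)))
-852*(0 + D((0 + R)/(4 - 1)))² = -852*(0 + 3*(-6 - 5*(0 - 5)/(4 - 1))/(4*(4 + 3*((0 - 5)/(4 - 1)))))² = -852*(0 + 3*(-6 - (-25)/3)/(4*(4 + 3*(-5/3))))² = -852*(0 + 3*(-6 - (-25)/3)/(4*(4 + 3*(-5*⅓))))² = -852*(0 + 3*(-6 - 5*(-5/3))/(4*(4 + 3*(-5/3))))² = -852*(0 + 3*(-6 + 25/3)/(4*(4 - 5)))² = -852*(0 + (¾)*(7/3)/(-1))² = -852*(0 + (¾)*(-1)*(7/3))² = -852*(0 - 7/4)² = -852*(-7/4)² = -852*49/16 = -10437/4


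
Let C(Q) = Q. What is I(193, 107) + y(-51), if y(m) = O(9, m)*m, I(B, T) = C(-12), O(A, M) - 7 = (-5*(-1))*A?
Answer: -2664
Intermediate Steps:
O(A, M) = 7 + 5*A (O(A, M) = 7 + (-5*(-1))*A = 7 + 5*A)
I(B, T) = -12
y(m) = 52*m (y(m) = (7 + 5*9)*m = (7 + 45)*m = 52*m)
I(193, 107) + y(-51) = -12 + 52*(-51) = -12 - 2652 = -2664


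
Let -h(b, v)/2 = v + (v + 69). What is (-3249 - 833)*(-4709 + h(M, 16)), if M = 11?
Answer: 20046702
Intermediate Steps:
h(b, v) = -138 - 4*v (h(b, v) = -2*(v + (v + 69)) = -2*(v + (69 + v)) = -2*(69 + 2*v) = -138 - 4*v)
(-3249 - 833)*(-4709 + h(M, 16)) = (-3249 - 833)*(-4709 + (-138 - 4*16)) = -4082*(-4709 + (-138 - 64)) = -4082*(-4709 - 202) = -4082*(-4911) = 20046702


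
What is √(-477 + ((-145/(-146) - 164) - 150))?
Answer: I*√16839786/146 ≈ 28.107*I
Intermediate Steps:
√(-477 + ((-145/(-146) - 164) - 150)) = √(-477 + ((-145*(-1/146) - 164) - 150)) = √(-477 + ((145/146 - 164) - 150)) = √(-477 + (-23799/146 - 150)) = √(-477 - 45699/146) = √(-115341/146) = I*√16839786/146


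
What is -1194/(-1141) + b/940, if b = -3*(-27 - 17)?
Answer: 318243/268135 ≈ 1.1869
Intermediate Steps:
b = 132 (b = -3*(-44) = 132)
-1194/(-1141) + b/940 = -1194/(-1141) + 132/940 = -1194*(-1/1141) + 132*(1/940) = 1194/1141 + 33/235 = 318243/268135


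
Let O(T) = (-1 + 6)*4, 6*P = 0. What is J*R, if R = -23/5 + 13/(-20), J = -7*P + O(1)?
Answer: -105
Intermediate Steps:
P = 0 (P = (1/6)*0 = 0)
O(T) = 20 (O(T) = 5*4 = 20)
J = 20 (J = -7*0 + 20 = 0 + 20 = 20)
R = -21/4 (R = -23*1/5 + 13*(-1/20) = -23/5 - 13/20 = -21/4 ≈ -5.2500)
J*R = 20*(-21/4) = -105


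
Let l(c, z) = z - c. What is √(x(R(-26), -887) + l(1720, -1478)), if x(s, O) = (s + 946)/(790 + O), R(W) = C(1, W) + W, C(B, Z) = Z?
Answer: 10*I*√301767/97 ≈ 56.632*I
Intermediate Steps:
R(W) = 2*W (R(W) = W + W = 2*W)
x(s, O) = (946 + s)/(790 + O)
√(x(R(-26), -887) + l(1720, -1478)) = √((946 + 2*(-26))/(790 - 887) + (-1478 - 1*1720)) = √((946 - 52)/(-97) + (-1478 - 1720)) = √(-1/97*894 - 3198) = √(-894/97 - 3198) = √(-311100/97) = 10*I*√301767/97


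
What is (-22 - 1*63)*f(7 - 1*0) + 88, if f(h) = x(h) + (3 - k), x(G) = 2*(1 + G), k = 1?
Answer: -1442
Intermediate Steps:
x(G) = 2 + 2*G
f(h) = 4 + 2*h (f(h) = (2 + 2*h) + (3 - 1*1) = (2 + 2*h) + (3 - 1) = (2 + 2*h) + 2 = 4 + 2*h)
(-22 - 1*63)*f(7 - 1*0) + 88 = (-22 - 1*63)*(4 + 2*(7 - 1*0)) + 88 = (-22 - 63)*(4 + 2*(7 + 0)) + 88 = -85*(4 + 2*7) + 88 = -85*(4 + 14) + 88 = -85*18 + 88 = -1530 + 88 = -1442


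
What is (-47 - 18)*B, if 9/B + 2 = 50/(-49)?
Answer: 28665/148 ≈ 193.68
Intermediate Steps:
B = -441/148 (B = 9/(-2 + 50/(-49)) = 9/(-2 + 50*(-1/49)) = 9/(-2 - 50/49) = 9/(-148/49) = 9*(-49/148) = -441/148 ≈ -2.9797)
(-47 - 18)*B = (-47 - 18)*(-441/148) = -65*(-441/148) = 28665/148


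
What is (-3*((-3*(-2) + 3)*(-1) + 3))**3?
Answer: 5832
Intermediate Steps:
(-3*((-3*(-2) + 3)*(-1) + 3))**3 = (-3*((6 + 3)*(-1) + 3))**3 = (-3*(9*(-1) + 3))**3 = (-3*(-9 + 3))**3 = (-3*(-6))**3 = 18**3 = 5832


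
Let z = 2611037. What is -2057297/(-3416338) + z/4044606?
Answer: 226857114638/181812383853 ≈ 1.2478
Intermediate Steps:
-2057297/(-3416338) + z/4044606 = -2057297/(-3416338) + 2611037/4044606 = -2057297*(-1/3416338) + 2611037*(1/4044606) = 2057297/3416338 + 137423/212874 = 226857114638/181812383853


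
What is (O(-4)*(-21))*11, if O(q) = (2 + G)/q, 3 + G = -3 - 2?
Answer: -693/2 ≈ -346.50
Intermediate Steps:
G = -8 (G = -3 + (-3 - 2) = -3 - 5 = -8)
O(q) = -6/q (O(q) = (2 - 8)/q = -6/q)
(O(-4)*(-21))*11 = (-6/(-4)*(-21))*11 = (-6*(-¼)*(-21))*11 = ((3/2)*(-21))*11 = -63/2*11 = -693/2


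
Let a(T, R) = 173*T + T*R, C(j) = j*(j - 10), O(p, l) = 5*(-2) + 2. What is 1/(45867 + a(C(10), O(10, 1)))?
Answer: 1/45867 ≈ 2.1802e-5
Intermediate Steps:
O(p, l) = -8 (O(p, l) = -10 + 2 = -8)
C(j) = j*(-10 + j)
a(T, R) = 173*T + R*T
1/(45867 + a(C(10), O(10, 1))) = 1/(45867 + (10*(-10 + 10))*(173 - 8)) = 1/(45867 + (10*0)*165) = 1/(45867 + 0*165) = 1/(45867 + 0) = 1/45867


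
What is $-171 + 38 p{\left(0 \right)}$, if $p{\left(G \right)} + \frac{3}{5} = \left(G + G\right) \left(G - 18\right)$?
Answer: $- \frac{969}{5} \approx -193.8$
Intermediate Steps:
$p{\left(G \right)} = - \frac{3}{5} + 2 G \left(-18 + G\right)$ ($p{\left(G \right)} = - \frac{3}{5} + \left(G + G\right) \left(G - 18\right) = - \frac{3}{5} + 2 G \left(-18 + G\right)$)
$-171 + 38 p{\left(0 \right)} = -171 + 38 \left(- \frac{3}{5} - 0 + 2 \cdot 0^{2}\right) = -171 + 38 \left(- \frac{3}{5} + 0 + 2 \cdot 0\right) = -171 + 38 \left(- \frac{3}{5} + 0 + 0\right) = -171 + 38 \left(- \frac{3}{5}\right) = -171 - \frac{114}{5} = - \frac{969}{5}$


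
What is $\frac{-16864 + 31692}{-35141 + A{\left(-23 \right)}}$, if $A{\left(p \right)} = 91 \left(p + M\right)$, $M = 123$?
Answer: $- \frac{14828}{26041} \approx -0.56941$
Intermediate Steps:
$A{\left(p \right)} = 11193 + 91 p$ ($A{\left(p \right)} = 91 \left(p + 123\right) = 91 \left(123 + p\right) = 11193 + 91 p$)
$\frac{-16864 + 31692}{-35141 + A{\left(-23 \right)}} = \frac{-16864 + 31692}{-35141 + \left(11193 + 91 \left(-23\right)\right)} = \frac{14828}{-35141 + \left(11193 - 2093\right)} = \frac{14828}{-35141 + 9100} = \frac{14828}{-26041} = 14828 \left(- \frac{1}{26041}\right) = - \frac{14828}{26041}$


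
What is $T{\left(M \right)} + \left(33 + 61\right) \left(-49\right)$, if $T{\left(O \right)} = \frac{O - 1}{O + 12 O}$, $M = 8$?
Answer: $- \frac{479017}{104} \approx -4605.9$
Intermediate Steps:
$T{\left(O \right)} = \frac{-1 + O}{13 O}$
$T{\left(M \right)} + \left(33 + 61\right) \left(-49\right) = \frac{-1 + 8}{13 \cdot 8} + \left(33 + 61\right) \left(-49\right) = \frac{1}{13} \cdot \frac{1}{8} \cdot 7 + 94 \left(-49\right) = \frac{7}{104} - 4606 = - \frac{479017}{104}$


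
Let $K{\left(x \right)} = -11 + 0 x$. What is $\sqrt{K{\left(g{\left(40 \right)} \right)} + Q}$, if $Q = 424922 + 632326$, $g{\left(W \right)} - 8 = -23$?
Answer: $\sqrt{1057237} \approx 1028.2$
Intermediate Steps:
$g{\left(W \right)} = -15$ ($g{\left(W \right)} = 8 - 23 = -15$)
$Q = 1057248$
$K{\left(x \right)} = -11$ ($K{\left(x \right)} = -11 + 0 = -11$)
$\sqrt{K{\left(g{\left(40 \right)} \right)} + Q} = \sqrt{-11 + 1057248} = \sqrt{1057237}$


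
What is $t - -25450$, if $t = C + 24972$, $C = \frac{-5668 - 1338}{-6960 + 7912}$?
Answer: $\frac{23997369}{476} \approx 50415.0$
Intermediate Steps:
$C = - \frac{3503}{476}$ ($C = - \frac{7006}{952} = \left(-7006\right) \frac{1}{952} = - \frac{3503}{476} \approx -7.3592$)
$t = \frac{11883169}{476}$ ($t = - \frac{3503}{476} + 24972 = \frac{11883169}{476} \approx 24965.0$)
$t - -25450 = \frac{11883169}{476} - -25450 = \frac{11883169}{476} + 25450 = \frac{23997369}{476}$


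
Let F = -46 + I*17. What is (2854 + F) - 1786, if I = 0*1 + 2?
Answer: 1056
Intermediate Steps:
I = 2 (I = 0 + 2 = 2)
F = -12 (F = -46 + 2*17 = -46 + 34 = -12)
(2854 + F) - 1786 = (2854 - 12) - 1786 = 2842 - 1786 = 1056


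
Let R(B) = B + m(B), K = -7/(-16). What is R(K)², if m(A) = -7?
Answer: 11025/256 ≈ 43.066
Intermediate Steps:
K = 7/16 (K = -7*(-1/16) = 7/16 ≈ 0.43750)
R(B) = -7 + B (R(B) = B - 7 = -7 + B)
R(K)² = (-7 + 7/16)² = (-105/16)² = 11025/256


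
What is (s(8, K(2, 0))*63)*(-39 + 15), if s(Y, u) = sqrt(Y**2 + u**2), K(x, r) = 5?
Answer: -1512*sqrt(89) ≈ -14264.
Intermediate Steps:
(s(8, K(2, 0))*63)*(-39 + 15) = (sqrt(8**2 + 5**2)*63)*(-39 + 15) = (sqrt(64 + 25)*63)*(-24) = (sqrt(89)*63)*(-24) = (63*sqrt(89))*(-24) = -1512*sqrt(89)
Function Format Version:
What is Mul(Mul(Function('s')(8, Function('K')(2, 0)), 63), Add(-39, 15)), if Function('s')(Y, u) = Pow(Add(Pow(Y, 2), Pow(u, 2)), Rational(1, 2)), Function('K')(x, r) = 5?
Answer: Mul(-1512, Pow(89, Rational(1, 2))) ≈ -14264.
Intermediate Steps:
Mul(Mul(Function('s')(8, Function('K')(2, 0)), 63), Add(-39, 15)) = Mul(Mul(Pow(Add(Pow(8, 2), Pow(5, 2)), Rational(1, 2)), 63), Add(-39, 15)) = Mul(Mul(Pow(Add(64, 25), Rational(1, 2)), 63), -24) = Mul(Mul(Pow(89, Rational(1, 2)), 63), -24) = Mul(Mul(63, Pow(89, Rational(1, 2))), -24) = Mul(-1512, Pow(89, Rational(1, 2)))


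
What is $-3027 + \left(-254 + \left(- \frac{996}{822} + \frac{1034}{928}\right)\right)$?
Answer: $- \frac{208572803}{63568} \approx -3281.1$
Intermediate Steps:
$-3027 + \left(-254 + \left(- \frac{996}{822} + \frac{1034}{928}\right)\right) = -3027 + \left(-254 + \left(\left(-996\right) \frac{1}{822} + 1034 \cdot \frac{1}{928}\right)\right) = -3027 + \left(-254 + \left(- \frac{166}{137} + \frac{517}{464}\right)\right) = -3027 - \frac{16152467}{63568} = - \frac{208572803}{63568}$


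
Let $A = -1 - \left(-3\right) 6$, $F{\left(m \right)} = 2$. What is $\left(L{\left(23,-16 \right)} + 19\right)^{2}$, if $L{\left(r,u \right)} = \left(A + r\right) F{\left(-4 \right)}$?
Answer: $9801$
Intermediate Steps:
$A = 17$ ($A = -1 - -18 = -1 + 18 = 17$)
$L{\left(r,u \right)} = 34 + 2 r$ ($L{\left(r,u \right)} = \left(17 + r\right) 2 = 34 + 2 r$)
$\left(L{\left(23,-16 \right)} + 19\right)^{2} = \left(\left(34 + 2 \cdot 23\right) + 19\right)^{2} = \left(\left(34 + 46\right) + 19\right)^{2} = \left(80 + 19\right)^{2} = 99^{2} = 9801$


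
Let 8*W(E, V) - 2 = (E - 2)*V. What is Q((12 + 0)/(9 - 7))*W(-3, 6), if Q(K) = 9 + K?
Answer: -105/2 ≈ -52.500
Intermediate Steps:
W(E, V) = ¼ + V*(-2 + E)/8 (W(E, V) = ¼ + ((E - 2)*V)/8 = ¼ + ((-2 + E)*V)/8 = ¼ + (V*(-2 + E))/8 = ¼ + V*(-2 + E)/8)
Q((12 + 0)/(9 - 7))*W(-3, 6) = (9 + (12 + 0)/(9 - 7))*(¼ - ¼*6 + (⅛)*(-3)*6) = (9 + 12/2)*(¼ - 3/2 - 9/4) = (9 + 12*(½))*(-7/2) = (9 + 6)*(-7/2) = 15*(-7/2) = -105/2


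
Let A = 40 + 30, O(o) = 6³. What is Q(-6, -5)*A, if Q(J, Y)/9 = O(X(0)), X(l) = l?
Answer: 136080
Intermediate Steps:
O(o) = 216
Q(J, Y) = 1944 (Q(J, Y) = 9*216 = 1944)
A = 70
Q(-6, -5)*A = 1944*70 = 136080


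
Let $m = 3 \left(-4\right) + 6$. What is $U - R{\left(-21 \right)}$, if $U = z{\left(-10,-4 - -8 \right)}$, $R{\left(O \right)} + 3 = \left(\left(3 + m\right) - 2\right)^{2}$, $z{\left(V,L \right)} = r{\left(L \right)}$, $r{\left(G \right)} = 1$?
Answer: $-21$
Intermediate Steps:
$m = -6$ ($m = -12 + 6 = -6$)
$z{\left(V,L \right)} = 1$
$R{\left(O \right)} = 22$ ($R{\left(O \right)} = -3 + \left(\left(3 - 6\right) - 2\right)^{2} = -3 + \left(-3 - 2\right)^{2} = -3 + \left(-5\right)^{2} = -3 + 25 = 22$)
$U = 1$
$U - R{\left(-21 \right)} = 1 - 22 = -21$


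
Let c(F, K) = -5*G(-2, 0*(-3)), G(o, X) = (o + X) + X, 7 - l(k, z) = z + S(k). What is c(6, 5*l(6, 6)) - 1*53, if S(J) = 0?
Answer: -43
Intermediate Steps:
l(k, z) = 7 - z (l(k, z) = 7 - (z + 0) = 7 - z)
G(o, X) = o + 2*X (G(o, X) = (X + o) + X = o + 2*X)
c(F, K) = 10 (c(F, K) = -5*(-2 + 2*(0*(-3))) = -5*(-2 + 2*0) = -5*(-2 + 0) = -5*(-2) = 10)
c(6, 5*l(6, 6)) - 1*53 = 10 - 1*53 = 10 - 53 = -43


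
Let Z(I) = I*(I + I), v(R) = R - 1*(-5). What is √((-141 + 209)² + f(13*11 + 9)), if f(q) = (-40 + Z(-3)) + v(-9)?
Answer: 11*√38 ≈ 67.809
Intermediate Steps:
v(R) = 5 + R (v(R) = R + 5 = 5 + R)
Z(I) = 2*I² (Z(I) = I*(2*I) = 2*I²)
f(q) = -26 (f(q) = (-40 + 2*(-3)²) + (5 - 9) = (-40 + 2*9) - 4 = (-40 + 18) - 4 = -22 - 4 = -26)
√((-141 + 209)² + f(13*11 + 9)) = √((-141 + 209)² - 26) = √(68² - 26) = √(4624 - 26) = √4598 = 11*√38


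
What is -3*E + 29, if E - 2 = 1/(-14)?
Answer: 325/14 ≈ 23.214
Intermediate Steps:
E = 27/14 (E = 2 + 1/(-14) = 2 - 1/14 = 27/14 ≈ 1.9286)
-3*E + 29 = -3*27/14 + 29 = -81/14 + 29 = 325/14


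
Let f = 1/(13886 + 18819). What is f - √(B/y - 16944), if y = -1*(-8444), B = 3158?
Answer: 1/32705 - I*√302024945558/4222 ≈ 3.0576e-5 - 130.17*I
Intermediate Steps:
y = 8444
f = 1/32705 ≈ 3.0576e-5
f - √(B/y - 16944) = 1/32705 - √(3158/8444 - 16944) = 1/32705 - √(3158*(1/8444) - 16944) = 1/32705 - √(1579/4222 - 16944) = 1/32705 - √(-71535989/4222) = 1/32705 - I*√302024945558/4222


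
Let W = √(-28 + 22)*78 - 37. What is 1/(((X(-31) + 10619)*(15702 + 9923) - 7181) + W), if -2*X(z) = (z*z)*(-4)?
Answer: 321355907/103269618963829153 - 78*I*√6/103269618963829153 ≈ 3.1118e-9 - 1.8501e-15*I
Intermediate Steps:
X(z) = 2*z² (X(z) = -z*z*(-4)/2 = -z²*(-4)/2 = -(-2)*z² = 2*z²)
W = -37 + 78*I*√6 (W = √(-6)*78 - 37 = (I*√6)*78 - 37 = 78*I*√6 - 37 = -37 + 78*I*√6 ≈ -37.0 + 191.06*I)
1/(((X(-31) + 10619)*(15702 + 9923) - 7181) + W) = 1/(((2*(-31)² + 10619)*(15702 + 9923) - 7181) + (-37 + 78*I*√6)) = 1/(((2*961 + 10619)*25625 - 7181) + (-37 + 78*I*√6)) = 1/(((1922 + 10619)*25625 - 7181) + (-37 + 78*I*√6)) = 1/((12541*25625 - 7181) + (-37 + 78*I*√6)) = 1/((321363125 - 7181) + (-37 + 78*I*√6)) = 1/(321355944 + (-37 + 78*I*√6)) = 1/(321355907 + 78*I*√6)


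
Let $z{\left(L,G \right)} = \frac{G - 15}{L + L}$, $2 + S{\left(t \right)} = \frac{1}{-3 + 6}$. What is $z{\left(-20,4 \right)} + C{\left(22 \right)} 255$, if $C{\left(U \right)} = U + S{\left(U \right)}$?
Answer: $\frac{207411}{40} \approx 5185.3$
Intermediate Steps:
$S{\left(t \right)} = - \frac{5}{3}$ ($S{\left(t \right)} = -2 + \frac{1}{-3 + 6} = -2 + \frac{1}{3} = - \frac{5}{3}$)
$z{\left(L,G \right)} = \frac{-15 + G}{2 L}$
$C{\left(U \right)} = - \frac{5}{3} + U$ ($C{\left(U \right)} = U - \frac{5}{3} = - \frac{5}{3} + U$)
$z{\left(-20,4 \right)} + C{\left(22 \right)} 255 = \frac{-15 + 4}{2 \left(-20\right)} + \left(- \frac{5}{3} + 22\right) 255 = \frac{1}{2} \left(- \frac{1}{20}\right) \left(-11\right) + \frac{61}{3} \cdot 255 = \frac{11}{40} + 5185 = \frac{207411}{40}$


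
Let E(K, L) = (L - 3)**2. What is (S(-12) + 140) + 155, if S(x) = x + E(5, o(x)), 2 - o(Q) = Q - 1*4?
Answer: 508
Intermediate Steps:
o(Q) = 6 - Q (o(Q) = 2 - (Q - 1*4) = 2 - (Q - 4) = 2 - (-4 + Q) = 2 + (4 - Q) = 6 - Q)
E(K, L) = (-3 + L)**2
S(x) = x + (3 - x)**2 (S(x) = x + (-3 + (6 - x))**2 = x + (3 - x)**2)
(S(-12) + 140) + 155 = ((-12 + (-3 - 12)**2) + 140) + 155 = ((-12 + (-15)**2) + 140) + 155 = ((-12 + 225) + 140) + 155 = (213 + 140) + 155 = 353 + 155 = 508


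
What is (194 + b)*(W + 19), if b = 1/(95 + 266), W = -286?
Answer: -18699345/361 ≈ -51799.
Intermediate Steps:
b = 1/361 ≈ 0.0027701
(194 + b)*(W + 19) = (194 + 1/361)*(-286 + 19) = (70035/361)*(-267) = -18699345/361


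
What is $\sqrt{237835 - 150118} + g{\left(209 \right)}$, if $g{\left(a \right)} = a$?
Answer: $209 + \sqrt{87717} \approx 505.17$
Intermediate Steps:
$\sqrt{237835 - 150118} + g{\left(209 \right)} = \sqrt{237835 - 150118} + 209 = \sqrt{87717} + 209 = 209 + \sqrt{87717}$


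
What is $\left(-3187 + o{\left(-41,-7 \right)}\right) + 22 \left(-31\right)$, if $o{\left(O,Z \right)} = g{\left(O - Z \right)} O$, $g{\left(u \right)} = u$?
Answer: $-2475$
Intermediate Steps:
$o{\left(O,Z \right)} = O \left(O - Z\right)$ ($o{\left(O,Z \right)} = \left(O - Z\right) O = O \left(O - Z\right)$)
$\left(-3187 + o{\left(-41,-7 \right)}\right) + 22 \left(-31\right) = \left(-3187 - 41 \left(-41 - -7\right)\right) + 22 \left(-31\right) = \left(-3187 - 41 \left(-41 + 7\right)\right) - 682 = \left(-3187 - -1394\right) - 682 = \left(-3187 + 1394\right) - 682 = -1793 - 682 = -2475$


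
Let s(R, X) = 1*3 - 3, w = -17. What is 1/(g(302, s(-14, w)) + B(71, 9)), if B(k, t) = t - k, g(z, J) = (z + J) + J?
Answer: 1/240 ≈ 0.0041667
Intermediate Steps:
s(R, X) = 0 (s(R, X) = 3 - 3 = 0)
g(z, J) = z + 2*J (g(z, J) = (J + z) + J = z + 2*J)
1/(g(302, s(-14, w)) + B(71, 9)) = 1/((302 + 2*0) + (9 - 1*71)) = 1/((302 + 0) + (9 - 71)) = 1/(302 - 62) = 1/240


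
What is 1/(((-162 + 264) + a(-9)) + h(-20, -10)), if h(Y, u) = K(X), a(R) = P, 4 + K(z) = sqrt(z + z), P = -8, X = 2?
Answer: 1/92 ≈ 0.010870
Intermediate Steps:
K(z) = -4 + sqrt(2)*sqrt(z) (K(z) = -4 + sqrt(z + z) = -4 + sqrt(2*z) = -4 + sqrt(2)*sqrt(z))
a(R) = -8
h(Y, u) = -2 (h(Y, u) = -4 + sqrt(2)*sqrt(2) = -4 + 2 = -2)
1/(((-162 + 264) + a(-9)) + h(-20, -10)) = 1/(((-162 + 264) - 8) - 2) = 1/((102 - 8) - 2) = 1/(94 - 2) = 1/92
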